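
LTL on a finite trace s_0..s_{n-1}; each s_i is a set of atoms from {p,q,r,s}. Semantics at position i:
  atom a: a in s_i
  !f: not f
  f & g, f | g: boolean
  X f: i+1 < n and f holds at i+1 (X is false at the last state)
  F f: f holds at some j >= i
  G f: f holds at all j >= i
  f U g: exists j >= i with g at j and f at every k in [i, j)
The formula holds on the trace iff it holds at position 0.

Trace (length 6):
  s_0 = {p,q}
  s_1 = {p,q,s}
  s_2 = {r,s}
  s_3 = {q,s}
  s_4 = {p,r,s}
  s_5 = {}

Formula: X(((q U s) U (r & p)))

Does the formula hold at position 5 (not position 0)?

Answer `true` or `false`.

Answer: false

Derivation:
s_0={p,q}: X(((q U s) U (r & p)))=True ((q U s) U (r & p))=True (q U s)=True q=True s=False (r & p)=False r=False p=True
s_1={p,q,s}: X(((q U s) U (r & p)))=True ((q U s) U (r & p))=True (q U s)=True q=True s=True (r & p)=False r=False p=True
s_2={r,s}: X(((q U s) U (r & p)))=True ((q U s) U (r & p))=True (q U s)=True q=False s=True (r & p)=False r=True p=False
s_3={q,s}: X(((q U s) U (r & p)))=True ((q U s) U (r & p))=True (q U s)=True q=True s=True (r & p)=False r=False p=False
s_4={p,r,s}: X(((q U s) U (r & p)))=False ((q U s) U (r & p))=True (q U s)=True q=False s=True (r & p)=True r=True p=True
s_5={}: X(((q U s) U (r & p)))=False ((q U s) U (r & p))=False (q U s)=False q=False s=False (r & p)=False r=False p=False
Evaluating at position 5: result = False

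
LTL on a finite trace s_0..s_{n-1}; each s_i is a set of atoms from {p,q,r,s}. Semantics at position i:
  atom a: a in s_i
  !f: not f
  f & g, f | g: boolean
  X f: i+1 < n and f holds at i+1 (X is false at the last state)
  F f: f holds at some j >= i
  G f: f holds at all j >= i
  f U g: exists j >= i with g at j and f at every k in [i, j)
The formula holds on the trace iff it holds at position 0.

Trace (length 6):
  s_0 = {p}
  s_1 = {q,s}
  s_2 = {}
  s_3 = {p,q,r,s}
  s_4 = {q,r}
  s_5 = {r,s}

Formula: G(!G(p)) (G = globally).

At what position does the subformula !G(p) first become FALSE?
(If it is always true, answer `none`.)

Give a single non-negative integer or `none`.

Answer: none

Derivation:
s_0={p}: !G(p)=True G(p)=False p=True
s_1={q,s}: !G(p)=True G(p)=False p=False
s_2={}: !G(p)=True G(p)=False p=False
s_3={p,q,r,s}: !G(p)=True G(p)=False p=True
s_4={q,r}: !G(p)=True G(p)=False p=False
s_5={r,s}: !G(p)=True G(p)=False p=False
G(!G(p)) holds globally = True
No violation — formula holds at every position.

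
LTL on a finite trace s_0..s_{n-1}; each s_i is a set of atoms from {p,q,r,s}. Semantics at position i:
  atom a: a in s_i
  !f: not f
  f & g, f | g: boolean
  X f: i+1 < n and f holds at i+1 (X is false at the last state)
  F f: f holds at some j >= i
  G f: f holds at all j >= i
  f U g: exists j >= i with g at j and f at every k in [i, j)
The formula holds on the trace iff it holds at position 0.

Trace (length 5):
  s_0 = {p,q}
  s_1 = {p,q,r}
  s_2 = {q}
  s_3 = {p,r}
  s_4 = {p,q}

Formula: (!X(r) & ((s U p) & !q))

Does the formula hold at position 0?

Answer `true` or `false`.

Answer: false

Derivation:
s_0={p,q}: (!X(r) & ((s U p) & !q))=False !X(r)=False X(r)=True r=False ((s U p) & !q)=False (s U p)=True s=False p=True !q=False q=True
s_1={p,q,r}: (!X(r) & ((s U p) & !q))=False !X(r)=True X(r)=False r=True ((s U p) & !q)=False (s U p)=True s=False p=True !q=False q=True
s_2={q}: (!X(r) & ((s U p) & !q))=False !X(r)=False X(r)=True r=False ((s U p) & !q)=False (s U p)=False s=False p=False !q=False q=True
s_3={p,r}: (!X(r) & ((s U p) & !q))=True !X(r)=True X(r)=False r=True ((s U p) & !q)=True (s U p)=True s=False p=True !q=True q=False
s_4={p,q}: (!X(r) & ((s U p) & !q))=False !X(r)=True X(r)=False r=False ((s U p) & !q)=False (s U p)=True s=False p=True !q=False q=True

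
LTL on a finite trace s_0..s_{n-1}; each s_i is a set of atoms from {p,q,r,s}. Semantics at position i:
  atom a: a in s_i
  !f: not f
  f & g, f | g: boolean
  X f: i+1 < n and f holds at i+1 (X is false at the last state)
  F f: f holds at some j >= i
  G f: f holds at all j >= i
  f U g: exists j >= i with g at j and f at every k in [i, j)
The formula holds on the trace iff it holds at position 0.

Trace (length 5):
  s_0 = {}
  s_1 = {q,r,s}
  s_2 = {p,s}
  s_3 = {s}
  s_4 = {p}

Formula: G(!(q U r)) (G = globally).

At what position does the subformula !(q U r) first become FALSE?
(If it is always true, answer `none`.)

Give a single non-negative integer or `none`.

Answer: 1

Derivation:
s_0={}: !(q U r)=True (q U r)=False q=False r=False
s_1={q,r,s}: !(q U r)=False (q U r)=True q=True r=True
s_2={p,s}: !(q U r)=True (q U r)=False q=False r=False
s_3={s}: !(q U r)=True (q U r)=False q=False r=False
s_4={p}: !(q U r)=True (q U r)=False q=False r=False
G(!(q U r)) holds globally = False
First violation at position 1.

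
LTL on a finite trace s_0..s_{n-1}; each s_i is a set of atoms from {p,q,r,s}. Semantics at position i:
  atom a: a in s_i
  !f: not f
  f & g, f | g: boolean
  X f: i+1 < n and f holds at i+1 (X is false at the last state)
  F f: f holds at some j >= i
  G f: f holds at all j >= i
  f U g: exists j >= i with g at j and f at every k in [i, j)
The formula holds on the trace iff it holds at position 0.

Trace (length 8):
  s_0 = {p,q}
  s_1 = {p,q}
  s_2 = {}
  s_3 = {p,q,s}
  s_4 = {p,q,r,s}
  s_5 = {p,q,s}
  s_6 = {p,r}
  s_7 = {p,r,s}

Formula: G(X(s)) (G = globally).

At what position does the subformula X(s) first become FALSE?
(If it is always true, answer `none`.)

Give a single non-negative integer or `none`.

Answer: 0

Derivation:
s_0={p,q}: X(s)=False s=False
s_1={p,q}: X(s)=False s=False
s_2={}: X(s)=True s=False
s_3={p,q,s}: X(s)=True s=True
s_4={p,q,r,s}: X(s)=True s=True
s_5={p,q,s}: X(s)=False s=True
s_6={p,r}: X(s)=True s=False
s_7={p,r,s}: X(s)=False s=True
G(X(s)) holds globally = False
First violation at position 0.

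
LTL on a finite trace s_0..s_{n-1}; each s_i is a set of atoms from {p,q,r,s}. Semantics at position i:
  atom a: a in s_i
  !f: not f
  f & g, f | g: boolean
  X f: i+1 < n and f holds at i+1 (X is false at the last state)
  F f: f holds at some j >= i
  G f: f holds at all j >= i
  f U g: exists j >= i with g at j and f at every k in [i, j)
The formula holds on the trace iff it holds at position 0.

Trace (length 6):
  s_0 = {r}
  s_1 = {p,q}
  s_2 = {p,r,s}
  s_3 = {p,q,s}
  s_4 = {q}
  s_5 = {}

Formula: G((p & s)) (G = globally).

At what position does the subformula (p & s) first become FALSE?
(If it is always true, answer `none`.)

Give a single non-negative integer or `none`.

s_0={r}: (p & s)=False p=False s=False
s_1={p,q}: (p & s)=False p=True s=False
s_2={p,r,s}: (p & s)=True p=True s=True
s_3={p,q,s}: (p & s)=True p=True s=True
s_4={q}: (p & s)=False p=False s=False
s_5={}: (p & s)=False p=False s=False
G((p & s)) holds globally = False
First violation at position 0.

Answer: 0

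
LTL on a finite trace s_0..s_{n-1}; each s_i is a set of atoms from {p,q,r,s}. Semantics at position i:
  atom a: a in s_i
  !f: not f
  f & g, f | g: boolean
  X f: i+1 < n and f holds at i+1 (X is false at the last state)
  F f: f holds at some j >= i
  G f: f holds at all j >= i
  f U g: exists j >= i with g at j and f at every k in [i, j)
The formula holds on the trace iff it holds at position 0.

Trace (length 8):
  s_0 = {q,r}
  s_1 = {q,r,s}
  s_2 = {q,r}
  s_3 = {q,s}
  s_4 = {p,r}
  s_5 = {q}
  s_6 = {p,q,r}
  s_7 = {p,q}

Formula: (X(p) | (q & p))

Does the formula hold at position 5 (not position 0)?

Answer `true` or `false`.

s_0={q,r}: (X(p) | (q & p))=False X(p)=False p=False (q & p)=False q=True
s_1={q,r,s}: (X(p) | (q & p))=False X(p)=False p=False (q & p)=False q=True
s_2={q,r}: (X(p) | (q & p))=False X(p)=False p=False (q & p)=False q=True
s_3={q,s}: (X(p) | (q & p))=True X(p)=True p=False (q & p)=False q=True
s_4={p,r}: (X(p) | (q & p))=False X(p)=False p=True (q & p)=False q=False
s_5={q}: (X(p) | (q & p))=True X(p)=True p=False (q & p)=False q=True
s_6={p,q,r}: (X(p) | (q & p))=True X(p)=True p=True (q & p)=True q=True
s_7={p,q}: (X(p) | (q & p))=True X(p)=False p=True (q & p)=True q=True
Evaluating at position 5: result = True

Answer: true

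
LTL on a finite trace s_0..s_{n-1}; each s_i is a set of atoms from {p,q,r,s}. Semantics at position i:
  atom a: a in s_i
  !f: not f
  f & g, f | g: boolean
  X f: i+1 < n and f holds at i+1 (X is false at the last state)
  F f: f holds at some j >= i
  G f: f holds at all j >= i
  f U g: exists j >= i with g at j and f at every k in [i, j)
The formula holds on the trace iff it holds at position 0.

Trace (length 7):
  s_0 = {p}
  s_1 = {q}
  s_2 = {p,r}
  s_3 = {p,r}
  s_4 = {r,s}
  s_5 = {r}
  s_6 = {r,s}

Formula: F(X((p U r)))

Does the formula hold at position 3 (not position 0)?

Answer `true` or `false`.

s_0={p}: F(X((p U r)))=True X((p U r))=False (p U r)=False p=True r=False
s_1={q}: F(X((p U r)))=True X((p U r))=True (p U r)=False p=False r=False
s_2={p,r}: F(X((p U r)))=True X((p U r))=True (p U r)=True p=True r=True
s_3={p,r}: F(X((p U r)))=True X((p U r))=True (p U r)=True p=True r=True
s_4={r,s}: F(X((p U r)))=True X((p U r))=True (p U r)=True p=False r=True
s_5={r}: F(X((p U r)))=True X((p U r))=True (p U r)=True p=False r=True
s_6={r,s}: F(X((p U r)))=False X((p U r))=False (p U r)=True p=False r=True
Evaluating at position 3: result = True

Answer: true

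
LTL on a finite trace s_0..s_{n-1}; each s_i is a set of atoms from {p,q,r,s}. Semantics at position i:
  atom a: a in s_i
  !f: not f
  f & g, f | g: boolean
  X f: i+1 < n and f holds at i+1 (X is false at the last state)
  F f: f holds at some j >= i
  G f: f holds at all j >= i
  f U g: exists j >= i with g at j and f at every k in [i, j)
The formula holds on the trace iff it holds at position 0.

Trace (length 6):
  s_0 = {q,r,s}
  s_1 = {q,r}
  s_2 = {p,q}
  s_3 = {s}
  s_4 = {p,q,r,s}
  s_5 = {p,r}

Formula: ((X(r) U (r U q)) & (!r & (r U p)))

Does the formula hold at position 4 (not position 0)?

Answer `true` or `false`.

Answer: false

Derivation:
s_0={q,r,s}: ((X(r) U (r U q)) & (!r & (r U p)))=False (X(r) U (r U q))=True X(r)=True r=True (r U q)=True q=True (!r & (r U p))=False !r=False (r U p)=True p=False
s_1={q,r}: ((X(r) U (r U q)) & (!r & (r U p)))=False (X(r) U (r U q))=True X(r)=False r=True (r U q)=True q=True (!r & (r U p))=False !r=False (r U p)=True p=False
s_2={p,q}: ((X(r) U (r U q)) & (!r & (r U p)))=True (X(r) U (r U q))=True X(r)=False r=False (r U q)=True q=True (!r & (r U p))=True !r=True (r U p)=True p=True
s_3={s}: ((X(r) U (r U q)) & (!r & (r U p)))=False (X(r) U (r U q))=True X(r)=True r=False (r U q)=False q=False (!r & (r U p))=False !r=True (r U p)=False p=False
s_4={p,q,r,s}: ((X(r) U (r U q)) & (!r & (r U p)))=False (X(r) U (r U q))=True X(r)=True r=True (r U q)=True q=True (!r & (r U p))=False !r=False (r U p)=True p=True
s_5={p,r}: ((X(r) U (r U q)) & (!r & (r U p)))=False (X(r) U (r U q))=False X(r)=False r=True (r U q)=False q=False (!r & (r U p))=False !r=False (r U p)=True p=True
Evaluating at position 4: result = False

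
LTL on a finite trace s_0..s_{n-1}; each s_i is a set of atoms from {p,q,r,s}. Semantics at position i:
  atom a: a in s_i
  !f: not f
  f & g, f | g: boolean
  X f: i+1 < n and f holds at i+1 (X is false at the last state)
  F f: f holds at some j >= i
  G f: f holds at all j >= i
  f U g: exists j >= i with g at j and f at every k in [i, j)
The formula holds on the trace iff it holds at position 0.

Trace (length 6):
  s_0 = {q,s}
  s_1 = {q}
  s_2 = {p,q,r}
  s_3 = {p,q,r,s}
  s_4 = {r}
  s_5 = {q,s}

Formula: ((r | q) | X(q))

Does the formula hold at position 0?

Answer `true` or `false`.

Answer: true

Derivation:
s_0={q,s}: ((r | q) | X(q))=True (r | q)=True r=False q=True X(q)=True
s_1={q}: ((r | q) | X(q))=True (r | q)=True r=False q=True X(q)=True
s_2={p,q,r}: ((r | q) | X(q))=True (r | q)=True r=True q=True X(q)=True
s_3={p,q,r,s}: ((r | q) | X(q))=True (r | q)=True r=True q=True X(q)=False
s_4={r}: ((r | q) | X(q))=True (r | q)=True r=True q=False X(q)=True
s_5={q,s}: ((r | q) | X(q))=True (r | q)=True r=False q=True X(q)=False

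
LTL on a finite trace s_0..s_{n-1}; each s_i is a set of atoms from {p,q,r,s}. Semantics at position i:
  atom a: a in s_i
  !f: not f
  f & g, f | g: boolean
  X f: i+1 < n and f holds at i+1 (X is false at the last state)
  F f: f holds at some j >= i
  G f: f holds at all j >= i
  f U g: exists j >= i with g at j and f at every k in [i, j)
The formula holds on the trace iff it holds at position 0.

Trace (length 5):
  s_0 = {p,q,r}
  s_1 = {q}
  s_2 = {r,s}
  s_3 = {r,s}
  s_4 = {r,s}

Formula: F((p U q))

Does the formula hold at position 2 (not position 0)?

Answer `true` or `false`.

Answer: false

Derivation:
s_0={p,q,r}: F((p U q))=True (p U q)=True p=True q=True
s_1={q}: F((p U q))=True (p U q)=True p=False q=True
s_2={r,s}: F((p U q))=False (p U q)=False p=False q=False
s_3={r,s}: F((p U q))=False (p U q)=False p=False q=False
s_4={r,s}: F((p U q))=False (p U q)=False p=False q=False
Evaluating at position 2: result = False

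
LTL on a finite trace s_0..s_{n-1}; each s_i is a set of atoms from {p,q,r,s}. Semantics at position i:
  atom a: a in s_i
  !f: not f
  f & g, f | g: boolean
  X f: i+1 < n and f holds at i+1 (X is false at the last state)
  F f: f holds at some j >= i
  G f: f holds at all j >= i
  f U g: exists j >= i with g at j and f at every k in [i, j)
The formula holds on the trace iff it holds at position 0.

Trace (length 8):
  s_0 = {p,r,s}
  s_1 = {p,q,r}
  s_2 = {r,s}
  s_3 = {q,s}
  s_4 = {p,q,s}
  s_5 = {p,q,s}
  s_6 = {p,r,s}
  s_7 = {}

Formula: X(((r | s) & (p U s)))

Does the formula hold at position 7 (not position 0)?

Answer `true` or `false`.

Answer: false

Derivation:
s_0={p,r,s}: X(((r | s) & (p U s)))=True ((r | s) & (p U s))=True (r | s)=True r=True s=True (p U s)=True p=True
s_1={p,q,r}: X(((r | s) & (p U s)))=True ((r | s) & (p U s))=True (r | s)=True r=True s=False (p U s)=True p=True
s_2={r,s}: X(((r | s) & (p U s)))=True ((r | s) & (p U s))=True (r | s)=True r=True s=True (p U s)=True p=False
s_3={q,s}: X(((r | s) & (p U s)))=True ((r | s) & (p U s))=True (r | s)=True r=False s=True (p U s)=True p=False
s_4={p,q,s}: X(((r | s) & (p U s)))=True ((r | s) & (p U s))=True (r | s)=True r=False s=True (p U s)=True p=True
s_5={p,q,s}: X(((r | s) & (p U s)))=True ((r | s) & (p U s))=True (r | s)=True r=False s=True (p U s)=True p=True
s_6={p,r,s}: X(((r | s) & (p U s)))=False ((r | s) & (p U s))=True (r | s)=True r=True s=True (p U s)=True p=True
s_7={}: X(((r | s) & (p U s)))=False ((r | s) & (p U s))=False (r | s)=False r=False s=False (p U s)=False p=False
Evaluating at position 7: result = False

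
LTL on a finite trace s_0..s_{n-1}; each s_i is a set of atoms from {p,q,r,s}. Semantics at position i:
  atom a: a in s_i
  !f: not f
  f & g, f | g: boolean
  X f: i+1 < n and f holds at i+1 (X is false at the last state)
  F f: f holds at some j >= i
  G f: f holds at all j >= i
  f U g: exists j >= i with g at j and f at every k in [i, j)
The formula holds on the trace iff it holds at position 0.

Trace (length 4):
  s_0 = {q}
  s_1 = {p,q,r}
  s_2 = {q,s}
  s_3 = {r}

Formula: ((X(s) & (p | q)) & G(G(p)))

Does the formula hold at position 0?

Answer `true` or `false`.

Answer: false

Derivation:
s_0={q}: ((X(s) & (p | q)) & G(G(p)))=False (X(s) & (p | q))=False X(s)=False s=False (p | q)=True p=False q=True G(G(p))=False G(p)=False
s_1={p,q,r}: ((X(s) & (p | q)) & G(G(p)))=False (X(s) & (p | q))=True X(s)=True s=False (p | q)=True p=True q=True G(G(p))=False G(p)=False
s_2={q,s}: ((X(s) & (p | q)) & G(G(p)))=False (X(s) & (p | q))=False X(s)=False s=True (p | q)=True p=False q=True G(G(p))=False G(p)=False
s_3={r}: ((X(s) & (p | q)) & G(G(p)))=False (X(s) & (p | q))=False X(s)=False s=False (p | q)=False p=False q=False G(G(p))=False G(p)=False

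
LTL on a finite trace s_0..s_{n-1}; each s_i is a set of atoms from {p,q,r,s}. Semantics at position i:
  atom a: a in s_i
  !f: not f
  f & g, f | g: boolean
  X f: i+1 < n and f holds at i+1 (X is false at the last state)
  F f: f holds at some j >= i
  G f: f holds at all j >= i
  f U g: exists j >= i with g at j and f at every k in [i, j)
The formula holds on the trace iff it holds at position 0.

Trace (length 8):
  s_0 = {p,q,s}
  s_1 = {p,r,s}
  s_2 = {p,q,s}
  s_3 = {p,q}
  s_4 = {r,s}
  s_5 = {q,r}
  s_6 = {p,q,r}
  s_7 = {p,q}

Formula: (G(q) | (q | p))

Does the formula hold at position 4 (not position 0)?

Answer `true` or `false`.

Answer: false

Derivation:
s_0={p,q,s}: (G(q) | (q | p))=True G(q)=False q=True (q | p)=True p=True
s_1={p,r,s}: (G(q) | (q | p))=True G(q)=False q=False (q | p)=True p=True
s_2={p,q,s}: (G(q) | (q | p))=True G(q)=False q=True (q | p)=True p=True
s_3={p,q}: (G(q) | (q | p))=True G(q)=False q=True (q | p)=True p=True
s_4={r,s}: (G(q) | (q | p))=False G(q)=False q=False (q | p)=False p=False
s_5={q,r}: (G(q) | (q | p))=True G(q)=True q=True (q | p)=True p=False
s_6={p,q,r}: (G(q) | (q | p))=True G(q)=True q=True (q | p)=True p=True
s_7={p,q}: (G(q) | (q | p))=True G(q)=True q=True (q | p)=True p=True
Evaluating at position 4: result = False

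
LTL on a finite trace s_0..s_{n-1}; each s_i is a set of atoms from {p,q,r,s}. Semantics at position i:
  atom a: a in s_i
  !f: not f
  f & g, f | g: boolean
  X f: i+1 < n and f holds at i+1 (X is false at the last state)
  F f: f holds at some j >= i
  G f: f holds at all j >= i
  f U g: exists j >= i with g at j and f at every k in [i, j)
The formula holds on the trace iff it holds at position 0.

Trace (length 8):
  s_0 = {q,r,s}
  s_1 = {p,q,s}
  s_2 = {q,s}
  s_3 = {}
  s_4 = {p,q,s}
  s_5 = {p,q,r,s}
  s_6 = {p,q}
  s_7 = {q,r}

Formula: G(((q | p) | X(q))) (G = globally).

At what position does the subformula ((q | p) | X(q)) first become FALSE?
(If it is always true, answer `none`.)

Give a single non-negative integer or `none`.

Answer: none

Derivation:
s_0={q,r,s}: ((q | p) | X(q))=True (q | p)=True q=True p=False X(q)=True
s_1={p,q,s}: ((q | p) | X(q))=True (q | p)=True q=True p=True X(q)=True
s_2={q,s}: ((q | p) | X(q))=True (q | p)=True q=True p=False X(q)=False
s_3={}: ((q | p) | X(q))=True (q | p)=False q=False p=False X(q)=True
s_4={p,q,s}: ((q | p) | X(q))=True (q | p)=True q=True p=True X(q)=True
s_5={p,q,r,s}: ((q | p) | X(q))=True (q | p)=True q=True p=True X(q)=True
s_6={p,q}: ((q | p) | X(q))=True (q | p)=True q=True p=True X(q)=True
s_7={q,r}: ((q | p) | X(q))=True (q | p)=True q=True p=False X(q)=False
G(((q | p) | X(q))) holds globally = True
No violation — formula holds at every position.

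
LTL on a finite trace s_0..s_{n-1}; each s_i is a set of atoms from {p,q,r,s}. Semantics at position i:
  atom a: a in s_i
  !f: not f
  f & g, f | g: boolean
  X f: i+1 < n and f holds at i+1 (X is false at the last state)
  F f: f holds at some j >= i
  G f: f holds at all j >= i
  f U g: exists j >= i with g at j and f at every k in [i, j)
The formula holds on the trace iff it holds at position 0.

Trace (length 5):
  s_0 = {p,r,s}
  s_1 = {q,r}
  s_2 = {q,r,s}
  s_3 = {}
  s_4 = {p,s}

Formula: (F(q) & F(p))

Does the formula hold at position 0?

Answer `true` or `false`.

Answer: true

Derivation:
s_0={p,r,s}: (F(q) & F(p))=True F(q)=True q=False F(p)=True p=True
s_1={q,r}: (F(q) & F(p))=True F(q)=True q=True F(p)=True p=False
s_2={q,r,s}: (F(q) & F(p))=True F(q)=True q=True F(p)=True p=False
s_3={}: (F(q) & F(p))=False F(q)=False q=False F(p)=True p=False
s_4={p,s}: (F(q) & F(p))=False F(q)=False q=False F(p)=True p=True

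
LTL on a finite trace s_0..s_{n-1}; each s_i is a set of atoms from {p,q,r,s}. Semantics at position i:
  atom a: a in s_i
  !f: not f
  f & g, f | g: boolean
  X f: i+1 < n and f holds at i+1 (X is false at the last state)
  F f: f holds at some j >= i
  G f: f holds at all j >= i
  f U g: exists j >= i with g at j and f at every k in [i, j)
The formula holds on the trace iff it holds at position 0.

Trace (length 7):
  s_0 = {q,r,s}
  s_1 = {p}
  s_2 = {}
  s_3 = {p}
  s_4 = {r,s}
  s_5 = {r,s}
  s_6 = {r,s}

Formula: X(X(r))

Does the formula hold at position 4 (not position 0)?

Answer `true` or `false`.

s_0={q,r,s}: X(X(r))=False X(r)=False r=True
s_1={p}: X(X(r))=False X(r)=False r=False
s_2={}: X(X(r))=True X(r)=False r=False
s_3={p}: X(X(r))=True X(r)=True r=False
s_4={r,s}: X(X(r))=True X(r)=True r=True
s_5={r,s}: X(X(r))=False X(r)=True r=True
s_6={r,s}: X(X(r))=False X(r)=False r=True
Evaluating at position 4: result = True

Answer: true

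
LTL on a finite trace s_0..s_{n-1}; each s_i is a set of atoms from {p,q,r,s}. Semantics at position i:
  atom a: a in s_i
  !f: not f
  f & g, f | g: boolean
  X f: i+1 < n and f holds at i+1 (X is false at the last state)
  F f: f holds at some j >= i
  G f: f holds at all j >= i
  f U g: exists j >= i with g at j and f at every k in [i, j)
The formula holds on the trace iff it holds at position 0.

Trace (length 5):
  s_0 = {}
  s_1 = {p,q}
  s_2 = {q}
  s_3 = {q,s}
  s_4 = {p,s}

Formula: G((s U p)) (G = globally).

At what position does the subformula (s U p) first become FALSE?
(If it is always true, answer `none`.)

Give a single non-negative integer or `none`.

s_0={}: (s U p)=False s=False p=False
s_1={p,q}: (s U p)=True s=False p=True
s_2={q}: (s U p)=False s=False p=False
s_3={q,s}: (s U p)=True s=True p=False
s_4={p,s}: (s U p)=True s=True p=True
G((s U p)) holds globally = False
First violation at position 0.

Answer: 0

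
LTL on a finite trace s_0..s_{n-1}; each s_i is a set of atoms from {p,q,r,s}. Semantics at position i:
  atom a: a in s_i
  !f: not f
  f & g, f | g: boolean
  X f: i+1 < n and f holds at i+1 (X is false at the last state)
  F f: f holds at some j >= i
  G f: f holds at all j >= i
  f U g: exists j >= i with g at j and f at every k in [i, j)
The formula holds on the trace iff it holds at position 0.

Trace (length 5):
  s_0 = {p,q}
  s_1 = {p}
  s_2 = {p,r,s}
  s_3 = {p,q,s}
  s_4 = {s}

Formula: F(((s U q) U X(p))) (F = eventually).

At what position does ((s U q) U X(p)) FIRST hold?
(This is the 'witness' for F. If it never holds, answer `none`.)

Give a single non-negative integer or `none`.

s_0={p,q}: ((s U q) U X(p))=True (s U q)=True s=False q=True X(p)=True p=True
s_1={p}: ((s U q) U X(p))=True (s U q)=False s=False q=False X(p)=True p=True
s_2={p,r,s}: ((s U q) U X(p))=True (s U q)=True s=True q=False X(p)=True p=True
s_3={p,q,s}: ((s U q) U X(p))=False (s U q)=True s=True q=True X(p)=False p=True
s_4={s}: ((s U q) U X(p))=False (s U q)=False s=True q=False X(p)=False p=False
F(((s U q) U X(p))) holds; first witness at position 0.

Answer: 0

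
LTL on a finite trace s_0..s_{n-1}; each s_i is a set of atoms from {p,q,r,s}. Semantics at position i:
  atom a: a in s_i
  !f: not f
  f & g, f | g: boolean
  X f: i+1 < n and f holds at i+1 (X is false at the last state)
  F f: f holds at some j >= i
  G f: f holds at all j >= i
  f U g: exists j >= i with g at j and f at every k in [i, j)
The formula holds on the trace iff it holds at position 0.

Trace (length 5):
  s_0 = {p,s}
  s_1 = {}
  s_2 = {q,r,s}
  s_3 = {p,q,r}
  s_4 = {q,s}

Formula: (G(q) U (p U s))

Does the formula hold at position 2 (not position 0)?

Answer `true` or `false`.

s_0={p,s}: (G(q) U (p U s))=True G(q)=False q=False (p U s)=True p=True s=True
s_1={}: (G(q) U (p U s))=False G(q)=False q=False (p U s)=False p=False s=False
s_2={q,r,s}: (G(q) U (p U s))=True G(q)=True q=True (p U s)=True p=False s=True
s_3={p,q,r}: (G(q) U (p U s))=True G(q)=True q=True (p U s)=True p=True s=False
s_4={q,s}: (G(q) U (p U s))=True G(q)=True q=True (p U s)=True p=False s=True
Evaluating at position 2: result = True

Answer: true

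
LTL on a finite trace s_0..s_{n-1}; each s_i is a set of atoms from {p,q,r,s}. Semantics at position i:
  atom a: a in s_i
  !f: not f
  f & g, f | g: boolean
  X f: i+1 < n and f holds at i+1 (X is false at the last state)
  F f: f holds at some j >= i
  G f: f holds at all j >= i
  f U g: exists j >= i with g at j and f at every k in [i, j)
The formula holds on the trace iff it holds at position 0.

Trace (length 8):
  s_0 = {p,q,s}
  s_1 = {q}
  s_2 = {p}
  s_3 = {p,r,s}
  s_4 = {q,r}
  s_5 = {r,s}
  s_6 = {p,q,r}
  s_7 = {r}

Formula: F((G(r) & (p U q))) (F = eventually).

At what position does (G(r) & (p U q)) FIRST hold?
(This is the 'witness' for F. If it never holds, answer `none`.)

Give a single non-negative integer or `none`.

Answer: 3

Derivation:
s_0={p,q,s}: (G(r) & (p U q))=False G(r)=False r=False (p U q)=True p=True q=True
s_1={q}: (G(r) & (p U q))=False G(r)=False r=False (p U q)=True p=False q=True
s_2={p}: (G(r) & (p U q))=False G(r)=False r=False (p U q)=True p=True q=False
s_3={p,r,s}: (G(r) & (p U q))=True G(r)=True r=True (p U q)=True p=True q=False
s_4={q,r}: (G(r) & (p U q))=True G(r)=True r=True (p U q)=True p=False q=True
s_5={r,s}: (G(r) & (p U q))=False G(r)=True r=True (p U q)=False p=False q=False
s_6={p,q,r}: (G(r) & (p U q))=True G(r)=True r=True (p U q)=True p=True q=True
s_7={r}: (G(r) & (p U q))=False G(r)=True r=True (p U q)=False p=False q=False
F((G(r) & (p U q))) holds; first witness at position 3.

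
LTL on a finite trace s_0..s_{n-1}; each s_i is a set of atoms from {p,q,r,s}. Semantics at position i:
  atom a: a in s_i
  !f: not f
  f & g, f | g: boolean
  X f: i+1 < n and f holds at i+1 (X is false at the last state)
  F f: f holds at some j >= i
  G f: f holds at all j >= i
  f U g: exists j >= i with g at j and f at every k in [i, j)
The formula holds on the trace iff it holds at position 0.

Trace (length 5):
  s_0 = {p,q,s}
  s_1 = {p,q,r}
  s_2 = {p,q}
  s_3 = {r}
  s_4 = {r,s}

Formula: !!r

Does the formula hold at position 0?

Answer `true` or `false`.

s_0={p,q,s}: !!r=False !r=True r=False
s_1={p,q,r}: !!r=True !r=False r=True
s_2={p,q}: !!r=False !r=True r=False
s_3={r}: !!r=True !r=False r=True
s_4={r,s}: !!r=True !r=False r=True

Answer: false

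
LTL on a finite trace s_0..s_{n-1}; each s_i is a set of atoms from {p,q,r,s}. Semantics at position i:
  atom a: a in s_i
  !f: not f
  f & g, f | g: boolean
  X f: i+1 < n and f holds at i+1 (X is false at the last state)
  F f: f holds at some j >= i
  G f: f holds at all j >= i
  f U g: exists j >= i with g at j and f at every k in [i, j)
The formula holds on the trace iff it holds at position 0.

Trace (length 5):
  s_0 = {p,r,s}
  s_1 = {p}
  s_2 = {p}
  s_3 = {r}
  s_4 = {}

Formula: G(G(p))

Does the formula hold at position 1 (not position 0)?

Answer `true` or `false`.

Answer: false

Derivation:
s_0={p,r,s}: G(G(p))=False G(p)=False p=True
s_1={p}: G(G(p))=False G(p)=False p=True
s_2={p}: G(G(p))=False G(p)=False p=True
s_3={r}: G(G(p))=False G(p)=False p=False
s_4={}: G(G(p))=False G(p)=False p=False
Evaluating at position 1: result = False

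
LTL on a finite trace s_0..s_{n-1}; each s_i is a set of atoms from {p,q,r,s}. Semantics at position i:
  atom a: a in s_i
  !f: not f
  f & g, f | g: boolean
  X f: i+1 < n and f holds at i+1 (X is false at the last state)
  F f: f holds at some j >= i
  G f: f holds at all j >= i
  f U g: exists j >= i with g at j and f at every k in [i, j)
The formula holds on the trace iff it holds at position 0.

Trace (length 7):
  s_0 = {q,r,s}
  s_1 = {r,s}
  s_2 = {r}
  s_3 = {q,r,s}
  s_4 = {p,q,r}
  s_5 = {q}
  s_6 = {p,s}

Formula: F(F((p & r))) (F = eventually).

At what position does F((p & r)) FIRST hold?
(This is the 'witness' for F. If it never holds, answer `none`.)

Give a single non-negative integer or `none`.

s_0={q,r,s}: F((p & r))=True (p & r)=False p=False r=True
s_1={r,s}: F((p & r))=True (p & r)=False p=False r=True
s_2={r}: F((p & r))=True (p & r)=False p=False r=True
s_3={q,r,s}: F((p & r))=True (p & r)=False p=False r=True
s_4={p,q,r}: F((p & r))=True (p & r)=True p=True r=True
s_5={q}: F((p & r))=False (p & r)=False p=False r=False
s_6={p,s}: F((p & r))=False (p & r)=False p=True r=False
F(F((p & r))) holds; first witness at position 0.

Answer: 0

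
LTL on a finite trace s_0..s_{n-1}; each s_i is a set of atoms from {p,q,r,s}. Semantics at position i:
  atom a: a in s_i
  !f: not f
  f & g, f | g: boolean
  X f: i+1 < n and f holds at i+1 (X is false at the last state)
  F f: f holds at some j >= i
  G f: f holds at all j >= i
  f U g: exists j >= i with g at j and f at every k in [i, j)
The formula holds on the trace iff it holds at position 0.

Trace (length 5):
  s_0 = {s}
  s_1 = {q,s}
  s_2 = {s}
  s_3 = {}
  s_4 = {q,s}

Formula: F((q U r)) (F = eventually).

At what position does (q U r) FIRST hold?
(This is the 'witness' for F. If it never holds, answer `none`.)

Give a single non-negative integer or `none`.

Answer: none

Derivation:
s_0={s}: (q U r)=False q=False r=False
s_1={q,s}: (q U r)=False q=True r=False
s_2={s}: (q U r)=False q=False r=False
s_3={}: (q U r)=False q=False r=False
s_4={q,s}: (q U r)=False q=True r=False
F((q U r)) does not hold (no witness exists).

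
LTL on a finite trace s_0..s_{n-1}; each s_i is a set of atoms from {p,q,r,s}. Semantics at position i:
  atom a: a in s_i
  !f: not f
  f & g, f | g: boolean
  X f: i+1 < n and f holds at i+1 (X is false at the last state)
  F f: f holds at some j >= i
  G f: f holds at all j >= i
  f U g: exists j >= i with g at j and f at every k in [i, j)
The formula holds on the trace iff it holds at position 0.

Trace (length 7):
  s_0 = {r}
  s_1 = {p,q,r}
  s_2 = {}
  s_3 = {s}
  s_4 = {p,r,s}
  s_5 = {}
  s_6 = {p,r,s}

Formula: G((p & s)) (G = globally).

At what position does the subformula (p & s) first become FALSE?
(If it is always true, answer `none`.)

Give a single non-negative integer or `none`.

Answer: 0

Derivation:
s_0={r}: (p & s)=False p=False s=False
s_1={p,q,r}: (p & s)=False p=True s=False
s_2={}: (p & s)=False p=False s=False
s_3={s}: (p & s)=False p=False s=True
s_4={p,r,s}: (p & s)=True p=True s=True
s_5={}: (p & s)=False p=False s=False
s_6={p,r,s}: (p & s)=True p=True s=True
G((p & s)) holds globally = False
First violation at position 0.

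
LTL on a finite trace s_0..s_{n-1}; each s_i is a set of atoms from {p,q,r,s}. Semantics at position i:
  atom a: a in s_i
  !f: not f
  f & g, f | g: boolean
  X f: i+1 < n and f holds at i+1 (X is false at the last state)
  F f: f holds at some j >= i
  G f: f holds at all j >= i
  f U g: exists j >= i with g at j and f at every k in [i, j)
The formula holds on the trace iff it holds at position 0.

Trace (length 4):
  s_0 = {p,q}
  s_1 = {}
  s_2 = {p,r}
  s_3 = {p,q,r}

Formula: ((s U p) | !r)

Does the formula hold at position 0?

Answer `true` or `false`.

Answer: true

Derivation:
s_0={p,q}: ((s U p) | !r)=True (s U p)=True s=False p=True !r=True r=False
s_1={}: ((s U p) | !r)=True (s U p)=False s=False p=False !r=True r=False
s_2={p,r}: ((s U p) | !r)=True (s U p)=True s=False p=True !r=False r=True
s_3={p,q,r}: ((s U p) | !r)=True (s U p)=True s=False p=True !r=False r=True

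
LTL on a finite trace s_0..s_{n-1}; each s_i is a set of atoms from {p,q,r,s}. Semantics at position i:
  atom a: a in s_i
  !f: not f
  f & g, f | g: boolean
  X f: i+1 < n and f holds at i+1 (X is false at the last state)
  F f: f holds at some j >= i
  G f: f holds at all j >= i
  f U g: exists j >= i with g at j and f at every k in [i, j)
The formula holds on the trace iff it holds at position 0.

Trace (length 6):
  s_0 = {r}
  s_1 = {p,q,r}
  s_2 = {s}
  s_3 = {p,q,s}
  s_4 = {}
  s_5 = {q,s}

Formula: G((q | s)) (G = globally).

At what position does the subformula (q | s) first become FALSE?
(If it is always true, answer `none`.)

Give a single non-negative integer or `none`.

Answer: 0

Derivation:
s_0={r}: (q | s)=False q=False s=False
s_1={p,q,r}: (q | s)=True q=True s=False
s_2={s}: (q | s)=True q=False s=True
s_3={p,q,s}: (q | s)=True q=True s=True
s_4={}: (q | s)=False q=False s=False
s_5={q,s}: (q | s)=True q=True s=True
G((q | s)) holds globally = False
First violation at position 0.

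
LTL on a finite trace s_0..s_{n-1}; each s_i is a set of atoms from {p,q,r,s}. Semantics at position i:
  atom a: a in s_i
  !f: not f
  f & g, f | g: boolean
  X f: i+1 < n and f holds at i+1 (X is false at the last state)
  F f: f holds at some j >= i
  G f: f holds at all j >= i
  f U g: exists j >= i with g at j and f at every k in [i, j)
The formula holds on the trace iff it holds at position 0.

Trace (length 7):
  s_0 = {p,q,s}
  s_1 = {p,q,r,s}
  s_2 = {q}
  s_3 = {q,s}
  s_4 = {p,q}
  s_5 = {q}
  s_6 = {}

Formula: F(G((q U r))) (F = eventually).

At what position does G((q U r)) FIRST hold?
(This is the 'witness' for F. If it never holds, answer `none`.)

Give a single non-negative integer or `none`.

s_0={p,q,s}: G((q U r))=False (q U r)=True q=True r=False
s_1={p,q,r,s}: G((q U r))=False (q U r)=True q=True r=True
s_2={q}: G((q U r))=False (q U r)=False q=True r=False
s_3={q,s}: G((q U r))=False (q U r)=False q=True r=False
s_4={p,q}: G((q U r))=False (q U r)=False q=True r=False
s_5={q}: G((q U r))=False (q U r)=False q=True r=False
s_6={}: G((q U r))=False (q U r)=False q=False r=False
F(G((q U r))) does not hold (no witness exists).

Answer: none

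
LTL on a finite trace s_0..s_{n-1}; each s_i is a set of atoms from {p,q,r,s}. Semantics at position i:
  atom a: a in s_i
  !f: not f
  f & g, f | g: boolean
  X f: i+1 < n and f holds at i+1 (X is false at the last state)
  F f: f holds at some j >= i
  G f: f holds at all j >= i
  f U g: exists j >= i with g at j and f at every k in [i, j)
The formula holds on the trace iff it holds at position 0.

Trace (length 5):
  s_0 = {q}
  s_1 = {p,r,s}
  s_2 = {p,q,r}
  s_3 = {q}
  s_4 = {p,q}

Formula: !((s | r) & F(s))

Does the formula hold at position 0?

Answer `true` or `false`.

s_0={q}: !((s | r) & F(s))=True ((s | r) & F(s))=False (s | r)=False s=False r=False F(s)=True
s_1={p,r,s}: !((s | r) & F(s))=False ((s | r) & F(s))=True (s | r)=True s=True r=True F(s)=True
s_2={p,q,r}: !((s | r) & F(s))=True ((s | r) & F(s))=False (s | r)=True s=False r=True F(s)=False
s_3={q}: !((s | r) & F(s))=True ((s | r) & F(s))=False (s | r)=False s=False r=False F(s)=False
s_4={p,q}: !((s | r) & F(s))=True ((s | r) & F(s))=False (s | r)=False s=False r=False F(s)=False

Answer: true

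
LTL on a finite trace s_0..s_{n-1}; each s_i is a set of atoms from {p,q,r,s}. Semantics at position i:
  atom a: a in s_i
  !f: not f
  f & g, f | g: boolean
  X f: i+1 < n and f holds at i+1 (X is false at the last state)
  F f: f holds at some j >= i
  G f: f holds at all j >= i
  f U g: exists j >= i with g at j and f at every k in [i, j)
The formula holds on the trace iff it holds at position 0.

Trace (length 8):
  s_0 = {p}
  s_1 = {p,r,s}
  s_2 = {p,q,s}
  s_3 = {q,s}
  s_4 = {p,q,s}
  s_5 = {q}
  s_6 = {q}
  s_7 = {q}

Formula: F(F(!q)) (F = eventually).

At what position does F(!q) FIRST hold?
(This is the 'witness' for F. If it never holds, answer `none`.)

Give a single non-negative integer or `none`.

s_0={p}: F(!q)=True !q=True q=False
s_1={p,r,s}: F(!q)=True !q=True q=False
s_2={p,q,s}: F(!q)=False !q=False q=True
s_3={q,s}: F(!q)=False !q=False q=True
s_4={p,q,s}: F(!q)=False !q=False q=True
s_5={q}: F(!q)=False !q=False q=True
s_6={q}: F(!q)=False !q=False q=True
s_7={q}: F(!q)=False !q=False q=True
F(F(!q)) holds; first witness at position 0.

Answer: 0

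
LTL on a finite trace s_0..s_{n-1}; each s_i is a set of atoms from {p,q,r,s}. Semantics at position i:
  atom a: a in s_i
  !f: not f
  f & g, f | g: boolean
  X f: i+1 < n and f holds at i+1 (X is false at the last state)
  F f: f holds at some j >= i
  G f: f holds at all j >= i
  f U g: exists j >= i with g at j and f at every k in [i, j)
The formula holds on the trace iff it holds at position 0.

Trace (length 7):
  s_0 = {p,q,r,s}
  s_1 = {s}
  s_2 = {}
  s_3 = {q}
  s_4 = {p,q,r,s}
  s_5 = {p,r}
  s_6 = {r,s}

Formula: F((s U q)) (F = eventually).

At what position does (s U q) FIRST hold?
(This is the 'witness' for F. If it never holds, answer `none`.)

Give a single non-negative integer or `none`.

Answer: 0

Derivation:
s_0={p,q,r,s}: (s U q)=True s=True q=True
s_1={s}: (s U q)=False s=True q=False
s_2={}: (s U q)=False s=False q=False
s_3={q}: (s U q)=True s=False q=True
s_4={p,q,r,s}: (s U q)=True s=True q=True
s_5={p,r}: (s U q)=False s=False q=False
s_6={r,s}: (s U q)=False s=True q=False
F((s U q)) holds; first witness at position 0.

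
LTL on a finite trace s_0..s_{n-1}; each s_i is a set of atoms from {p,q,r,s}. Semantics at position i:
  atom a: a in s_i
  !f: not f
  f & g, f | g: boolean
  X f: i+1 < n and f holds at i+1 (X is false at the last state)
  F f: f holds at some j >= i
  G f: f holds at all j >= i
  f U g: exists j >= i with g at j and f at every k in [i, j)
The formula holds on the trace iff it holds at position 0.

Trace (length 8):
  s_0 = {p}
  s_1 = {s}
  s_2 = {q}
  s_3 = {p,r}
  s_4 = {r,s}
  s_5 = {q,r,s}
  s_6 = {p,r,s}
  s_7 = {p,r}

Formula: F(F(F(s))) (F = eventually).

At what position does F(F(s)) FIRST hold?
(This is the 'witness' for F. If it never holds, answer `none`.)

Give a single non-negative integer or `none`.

s_0={p}: F(F(s))=True F(s)=True s=False
s_1={s}: F(F(s))=True F(s)=True s=True
s_2={q}: F(F(s))=True F(s)=True s=False
s_3={p,r}: F(F(s))=True F(s)=True s=False
s_4={r,s}: F(F(s))=True F(s)=True s=True
s_5={q,r,s}: F(F(s))=True F(s)=True s=True
s_6={p,r,s}: F(F(s))=True F(s)=True s=True
s_7={p,r}: F(F(s))=False F(s)=False s=False
F(F(F(s))) holds; first witness at position 0.

Answer: 0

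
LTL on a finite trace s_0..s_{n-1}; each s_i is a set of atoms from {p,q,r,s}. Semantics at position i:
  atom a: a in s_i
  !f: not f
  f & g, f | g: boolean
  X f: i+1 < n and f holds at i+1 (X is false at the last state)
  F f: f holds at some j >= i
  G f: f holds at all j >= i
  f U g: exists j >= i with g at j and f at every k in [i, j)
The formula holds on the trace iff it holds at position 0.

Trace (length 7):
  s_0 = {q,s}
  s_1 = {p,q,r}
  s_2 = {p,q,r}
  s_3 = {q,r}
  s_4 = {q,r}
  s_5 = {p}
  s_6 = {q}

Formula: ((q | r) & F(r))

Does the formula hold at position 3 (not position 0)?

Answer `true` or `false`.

s_0={q,s}: ((q | r) & F(r))=True (q | r)=True q=True r=False F(r)=True
s_1={p,q,r}: ((q | r) & F(r))=True (q | r)=True q=True r=True F(r)=True
s_2={p,q,r}: ((q | r) & F(r))=True (q | r)=True q=True r=True F(r)=True
s_3={q,r}: ((q | r) & F(r))=True (q | r)=True q=True r=True F(r)=True
s_4={q,r}: ((q | r) & F(r))=True (q | r)=True q=True r=True F(r)=True
s_5={p}: ((q | r) & F(r))=False (q | r)=False q=False r=False F(r)=False
s_6={q}: ((q | r) & F(r))=False (q | r)=True q=True r=False F(r)=False
Evaluating at position 3: result = True

Answer: true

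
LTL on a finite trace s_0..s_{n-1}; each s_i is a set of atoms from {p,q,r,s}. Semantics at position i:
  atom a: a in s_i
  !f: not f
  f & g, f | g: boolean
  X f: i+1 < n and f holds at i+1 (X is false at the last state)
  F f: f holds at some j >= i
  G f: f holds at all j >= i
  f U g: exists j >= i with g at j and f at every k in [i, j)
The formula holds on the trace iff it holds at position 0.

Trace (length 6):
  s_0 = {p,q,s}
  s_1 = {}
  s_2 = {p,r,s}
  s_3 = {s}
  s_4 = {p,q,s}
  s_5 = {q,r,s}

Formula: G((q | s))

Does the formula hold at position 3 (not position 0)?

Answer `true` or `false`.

Answer: true

Derivation:
s_0={p,q,s}: G((q | s))=False (q | s)=True q=True s=True
s_1={}: G((q | s))=False (q | s)=False q=False s=False
s_2={p,r,s}: G((q | s))=True (q | s)=True q=False s=True
s_3={s}: G((q | s))=True (q | s)=True q=False s=True
s_4={p,q,s}: G((q | s))=True (q | s)=True q=True s=True
s_5={q,r,s}: G((q | s))=True (q | s)=True q=True s=True
Evaluating at position 3: result = True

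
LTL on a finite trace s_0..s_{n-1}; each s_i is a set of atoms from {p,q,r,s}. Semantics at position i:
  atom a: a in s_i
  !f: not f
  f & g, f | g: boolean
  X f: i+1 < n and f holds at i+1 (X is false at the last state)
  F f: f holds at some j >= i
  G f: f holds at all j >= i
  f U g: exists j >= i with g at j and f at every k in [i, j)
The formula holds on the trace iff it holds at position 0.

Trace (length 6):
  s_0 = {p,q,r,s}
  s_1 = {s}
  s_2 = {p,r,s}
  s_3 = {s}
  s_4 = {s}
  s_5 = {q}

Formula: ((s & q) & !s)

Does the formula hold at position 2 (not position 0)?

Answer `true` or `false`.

Answer: false

Derivation:
s_0={p,q,r,s}: ((s & q) & !s)=False (s & q)=True s=True q=True !s=False
s_1={s}: ((s & q) & !s)=False (s & q)=False s=True q=False !s=False
s_2={p,r,s}: ((s & q) & !s)=False (s & q)=False s=True q=False !s=False
s_3={s}: ((s & q) & !s)=False (s & q)=False s=True q=False !s=False
s_4={s}: ((s & q) & !s)=False (s & q)=False s=True q=False !s=False
s_5={q}: ((s & q) & !s)=False (s & q)=False s=False q=True !s=True
Evaluating at position 2: result = False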